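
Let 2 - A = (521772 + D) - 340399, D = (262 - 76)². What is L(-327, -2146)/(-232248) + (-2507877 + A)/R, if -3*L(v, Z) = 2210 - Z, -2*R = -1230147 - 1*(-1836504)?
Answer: 35169307583/3911811126 ≈ 8.9905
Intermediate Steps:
D = 34596 (D = 186² = 34596)
R = -606357/2 (R = -(-1230147 - 1*(-1836504))/2 = -(-1230147 + 1836504)/2 = -½*606357 = -606357/2 ≈ -3.0318e+5)
A = -215967 (A = 2 - ((521772 + 34596) - 340399) = 2 - (556368 - 340399) = 2 - 1*215969 = 2 - 215969 = -215967)
L(v, Z) = -2210/3 + Z/3 (L(v, Z) = -(2210 - Z)/3 = -2210/3 + Z/3)
L(-327, -2146)/(-232248) + (-2507877 + A)/R = (-2210/3 + (⅓)*(-2146))/(-232248) + (-2507877 - 215967)/(-606357/2) = (-2210/3 - 2146/3)*(-1/232248) - 2723844*(-2/606357) = -1452*(-1/232248) + 1815896/202119 = 121/19354 + 1815896/202119 = 35169307583/3911811126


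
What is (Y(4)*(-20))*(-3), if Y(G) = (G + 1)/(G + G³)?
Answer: 75/17 ≈ 4.4118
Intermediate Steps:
Y(G) = (1 + G)/(G + G³)
(Y(4)*(-20))*(-3) = (((1 + 4)/(4 + 4³))*(-20))*(-3) = ((5/(4 + 64))*(-20))*(-3) = ((5/68)*(-20))*(-3) = -25/17*(-3) = 75/17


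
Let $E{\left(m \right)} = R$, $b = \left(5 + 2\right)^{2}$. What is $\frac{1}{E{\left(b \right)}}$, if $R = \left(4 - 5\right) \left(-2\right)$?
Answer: $\frac{1}{2} \approx 0.5$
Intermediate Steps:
$b = 49$ ($b = 7^{2} = 49$)
$R = 2$ ($R = \left(-1\right) \left(-2\right) = 2$)
$E{\left(m \right)} = 2$
$\frac{1}{E{\left(b \right)}} = \frac{1}{2}$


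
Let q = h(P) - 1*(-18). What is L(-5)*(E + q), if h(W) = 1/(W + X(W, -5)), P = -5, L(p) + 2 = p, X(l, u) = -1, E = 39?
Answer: -2387/6 ≈ -397.83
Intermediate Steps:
L(p) = -2 + p
h(W) = 1/(-1 + W) (h(W) = 1/(W - 1) = 1/(-1 + W))
q = 107/6 (q = 1/(-1 - 5) - 1*(-18) = 1/(-6) + 18 = -⅙ + 18 = 107/6 ≈ 17.833)
L(-5)*(E + q) = (-2 - 5)*(39 + 107/6) = -7*341/6 = -2387/6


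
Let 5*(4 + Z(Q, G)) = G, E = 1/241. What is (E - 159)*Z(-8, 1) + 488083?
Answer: 588868057/1205 ≈ 4.8869e+5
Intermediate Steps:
E = 1/241 ≈ 0.0041494
Z(Q, G) = -4 + G/5
(E - 159)*Z(-8, 1) + 488083 = (1/241 - 159)*(-4 + (1/5)*1) + 488083 = -38318*(-4 + 1/5)/241 + 488083 = -38318/241*(-19/5) + 488083 = 728042/1205 + 488083 = 588868057/1205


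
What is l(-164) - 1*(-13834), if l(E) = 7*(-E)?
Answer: 14982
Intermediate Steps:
l(E) = -7*E
l(-164) - 1*(-13834) = -7*(-164) - 1*(-13834) = 1148 + 13834 = 14982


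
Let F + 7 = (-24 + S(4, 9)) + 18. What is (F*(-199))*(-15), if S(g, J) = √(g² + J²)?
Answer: -38805 + 2985*√97 ≈ -9406.2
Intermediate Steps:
S(g, J) = √(J² + g²)
F = -13 + √97 (F = -7 + ((-24 + √(9² + 4²)) + 18) = -7 + ((-24 + √(81 + 16)) + 18) = -7 + ((-24 + √97) + 18) = -7 + (-6 + √97) = -13 + √97 ≈ -3.1511)
(F*(-199))*(-15) = ((-13 + √97)*(-199))*(-15) = (2587 - 199*√97)*(-15) = -38805 + 2985*√97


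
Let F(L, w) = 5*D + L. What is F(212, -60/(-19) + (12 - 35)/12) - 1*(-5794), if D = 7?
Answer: 6041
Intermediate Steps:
F(L, w) = 35 + L (F(L, w) = 5*7 + L = 35 + L)
F(212, -60/(-19) + (12 - 35)/12) - 1*(-5794) = (35 + 212) - 1*(-5794) = 247 + 5794 = 6041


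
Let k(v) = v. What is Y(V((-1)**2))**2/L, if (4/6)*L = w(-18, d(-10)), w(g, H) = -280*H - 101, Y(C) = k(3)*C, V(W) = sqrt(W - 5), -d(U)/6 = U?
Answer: 24/16901 ≈ 0.0014200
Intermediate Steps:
d(U) = -6*U
V(W) = sqrt(-5 + W)
Y(C) = 3*C
w(g, H) = -101 - 280*H
L = -50703/2 (L = 3*(-101 - (-1680)*(-10))/2 = 3*(-101 - 280*60)/2 = 3*(-101 - 16800)/2 = (3/2)*(-16901) = -50703/2 ≈ -25352.)
Y(V((-1)**2))**2/L = (3*sqrt(-5 + (-1)**2))**2/(-50703/2) = (3*sqrt(-5 + 1))**2*(-2/50703) = (3*sqrt(-4))**2*(-2/50703) = (3*(2*I))**2*(-2/50703) = (6*I)**2*(-2/50703) = -36*(-2/50703) = 24/16901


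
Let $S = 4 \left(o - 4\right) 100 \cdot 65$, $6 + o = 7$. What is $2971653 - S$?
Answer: $3049653$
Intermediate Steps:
$o = 1$ ($o = -6 + 7 = 1$)
$S = -78000$ ($S = 4 \left(1 - 4\right) 100 \cdot 65 = 4 \left(-3\right) 100 \cdot 65 = \left(-12\right) 100 \cdot 65 = \left(-1200\right) 65 = -78000$)
$2971653 - S = 2971653 - -78000 = 2971653 + 78000 = 3049653$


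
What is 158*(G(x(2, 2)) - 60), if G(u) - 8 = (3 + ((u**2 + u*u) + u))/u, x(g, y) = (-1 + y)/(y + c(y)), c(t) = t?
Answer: -6083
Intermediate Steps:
x(g, y) = (-1 + y)/(2*y) (x(g, y) = (-1 + y)/(y + y) = (-1 + y)/((2*y)) = (-1 + y)*(1/(2*y)) = (-1 + y)/(2*y))
G(u) = 8 + (3 + u + 2*u**2)/u (G(u) = 8 + (3 + ((u**2 + u*u) + u))/u = 8 + (3 + ((u**2 + u**2) + u))/u = 8 + (3 + (2*u**2 + u))/u = 8 + (3 + (u + 2*u**2))/u = 8 + (3 + u + 2*u**2)/u)
158*(G(x(2, 2)) - 60) = 158*((9 + 2*((1/2)*(-1 + 2)/2) + 3/(((1/2)*(-1 + 2)/2))) - 60) = 158*((9 + 2*((1/2)*(1/2)*1) + 3/(((1/2)*(1/2)*1))) - 60) = 158*((9 + 2*(1/4) + 3/(1/4)) - 60) = 158*((9 + 1/2 + 3*4) - 60) = 158*((9 + 1/2 + 12) - 60) = 158*(43/2 - 60) = 158*(-77/2) = -6083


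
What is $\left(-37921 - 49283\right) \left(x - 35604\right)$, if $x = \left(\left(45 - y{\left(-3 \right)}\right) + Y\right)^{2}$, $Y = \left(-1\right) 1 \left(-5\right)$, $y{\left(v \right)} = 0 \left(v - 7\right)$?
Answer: $2886801216$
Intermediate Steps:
$y{\left(v \right)} = 0$ ($y{\left(v \right)} = 0 \left(-7 + v\right) = 0$)
$Y = 5$ ($Y = \left(-1\right) \left(-5\right) = 5$)
$x = 2500$ ($x = \left(\left(45 - 0\right) + 5\right)^{2} = \left(\left(45 + 0\right) + 5\right)^{2} = \left(45 + 5\right)^{2} = 50^{2} = 2500$)
$\left(-37921 - 49283\right) \left(x - 35604\right) = \left(-37921 - 49283\right) \left(2500 - 35604\right) = \left(-87204\right) \left(-33104\right) = 2886801216$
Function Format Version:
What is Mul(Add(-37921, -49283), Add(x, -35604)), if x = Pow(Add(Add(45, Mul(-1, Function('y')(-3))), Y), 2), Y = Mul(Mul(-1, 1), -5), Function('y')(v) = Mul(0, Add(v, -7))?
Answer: 2886801216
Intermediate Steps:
Function('y')(v) = 0 (Function('y')(v) = Mul(0, Add(-7, v)) = 0)
Y = 5 (Y = Mul(-1, -5) = 5)
x = 2500 (x = Pow(Add(Add(45, Mul(-1, 0)), 5), 2) = Pow(Add(Add(45, 0), 5), 2) = Pow(Add(45, 5), 2) = Pow(50, 2) = 2500)
Mul(Add(-37921, -49283), Add(x, -35604)) = Mul(Add(-37921, -49283), Add(2500, -35604)) = Mul(-87204, -33104) = 2886801216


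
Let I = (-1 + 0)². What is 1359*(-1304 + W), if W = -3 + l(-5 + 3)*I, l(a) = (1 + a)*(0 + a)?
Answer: -1773495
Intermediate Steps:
l(a) = a*(1 + a) (l(a) = (1 + a)*a = a*(1 + a))
I = 1 (I = (-1)² = 1)
W = -1 (W = -3 + ((-5 + 3)*(1 + (-5 + 3)))*1 = -3 - 2*(1 - 2)*1 = -3 - 2*(-1)*1 = -3 + 2*1 = -3 + 2 = -1)
1359*(-1304 + W) = 1359*(-1304 - 1) = 1359*(-1305) = -1773495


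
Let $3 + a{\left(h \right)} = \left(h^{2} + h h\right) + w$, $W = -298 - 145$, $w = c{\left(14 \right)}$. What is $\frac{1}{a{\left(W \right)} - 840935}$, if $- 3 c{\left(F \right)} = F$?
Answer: $- \frac{3}{1345334} \approx -2.2299 \cdot 10^{-6}$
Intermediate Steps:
$c{\left(F \right)} = - \frac{F}{3}$
$w = - \frac{14}{3}$ ($w = \left(- \frac{1}{3}\right) 14 = - \frac{14}{3} \approx -4.6667$)
$W = -443$
$a{\left(h \right)} = - \frac{23}{3} + 2 h^{2}$ ($a{\left(h \right)} = -3 - \left(\frac{14}{3} - h^{2} - h h\right) = -3 + \left(\left(h^{2} + h^{2}\right) - \frac{14}{3}\right) = -3 + \left(2 h^{2} - \frac{14}{3}\right) = -3 + \left(- \frac{14}{3} + 2 h^{2}\right) = - \frac{23}{3} + 2 h^{2}$)
$\frac{1}{a{\left(W \right)} - 840935} = \frac{1}{\left(- \frac{23}{3} + 2 \left(-443\right)^{2}\right) - 840935} = \frac{1}{\left(- \frac{23}{3} + 2 \cdot 196249\right) - 840935} = \frac{1}{\left(- \frac{23}{3} + 392498\right) - 840935} = \frac{1}{\frac{1177471}{3} - 840935} = \frac{1}{- \frac{1345334}{3}} = - \frac{3}{1345334}$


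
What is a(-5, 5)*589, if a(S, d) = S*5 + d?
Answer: -11780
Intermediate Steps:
a(S, d) = d + 5*S (a(S, d) = 5*S + d = d + 5*S)
a(-5, 5)*589 = (5 + 5*(-5))*589 = (5 - 25)*589 = -20*589 = -11780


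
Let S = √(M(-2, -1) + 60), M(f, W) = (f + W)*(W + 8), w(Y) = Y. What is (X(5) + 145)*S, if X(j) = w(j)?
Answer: 150*√39 ≈ 936.75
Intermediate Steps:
X(j) = j
M(f, W) = (8 + W)*(W + f) (M(f, W) = (W + f)*(8 + W) = (8 + W)*(W + f))
S = √39 (S = √(((-1)² + 8*(-1) + 8*(-2) - 1*(-2)) + 60) = √((1 - 8 - 16 + 2) + 60) = √(-21 + 60) = √39 ≈ 6.2450)
(X(5) + 145)*S = (5 + 145)*√39 = 150*√39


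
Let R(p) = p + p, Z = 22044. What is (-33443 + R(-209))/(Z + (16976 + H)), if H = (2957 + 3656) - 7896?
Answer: -11287/12579 ≈ -0.89729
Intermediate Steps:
H = -1283 (H = 6613 - 7896 = -1283)
R(p) = 2*p
(-33443 + R(-209))/(Z + (16976 + H)) = (-33443 + 2*(-209))/(22044 + (16976 - 1283)) = (-33443 - 418)/(22044 + 15693) = -33861/37737 = -33861*1/37737 = -11287/12579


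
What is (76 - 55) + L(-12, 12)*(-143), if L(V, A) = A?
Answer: -1695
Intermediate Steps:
(76 - 55) + L(-12, 12)*(-143) = (76 - 55) + 12*(-143) = 21 - 1716 = -1695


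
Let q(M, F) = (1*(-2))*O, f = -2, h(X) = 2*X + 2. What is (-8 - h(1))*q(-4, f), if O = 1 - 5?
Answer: -96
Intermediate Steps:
h(X) = 2 + 2*X
O = -4
q(M, F) = 8 (q(M, F) = (1*(-2))*(-4) = -2*(-4) = 8)
(-8 - h(1))*q(-4, f) = (-8 - (2 + 2*1))*8 = (-8 - (2 + 2))*8 = (-8 - 1*4)*8 = (-8 - 4)*8 = -12*8 = -96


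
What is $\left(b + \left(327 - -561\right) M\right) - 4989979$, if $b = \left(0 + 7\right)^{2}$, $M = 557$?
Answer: $-4495314$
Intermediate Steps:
$b = 49$ ($b = 7^{2} = 49$)
$\left(b + \left(327 - -561\right) M\right) - 4989979 = \left(49 + \left(327 - -561\right) 557\right) - 4989979 = \left(49 + \left(327 + 561\right) 557\right) - 4989979 = \left(49 + 888 \cdot 557\right) - 4989979 = \left(49 + 494616\right) - 4989979 = 494665 - 4989979 = -4495314$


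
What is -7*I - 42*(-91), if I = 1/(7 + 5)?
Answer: 45857/12 ≈ 3821.4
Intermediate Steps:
I = 1/12 ≈ 0.083333
-7*I - 42*(-91) = -7*1/12 - 42*(-91) = -7/12 + 3822 = 45857/12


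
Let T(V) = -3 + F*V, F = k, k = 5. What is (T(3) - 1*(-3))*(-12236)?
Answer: -183540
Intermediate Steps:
F = 5
T(V) = -3 + 5*V
(T(3) - 1*(-3))*(-12236) = ((-3 + 5*3) - 1*(-3))*(-12236) = ((-3 + 15) + 3)*(-12236) = (12 + 3)*(-12236) = 15*(-12236) = -183540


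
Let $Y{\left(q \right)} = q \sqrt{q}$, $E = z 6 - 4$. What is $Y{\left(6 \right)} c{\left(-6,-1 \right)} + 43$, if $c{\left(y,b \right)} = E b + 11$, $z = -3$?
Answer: $43 + 198 \sqrt{6} \approx 528.0$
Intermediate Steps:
$E = -22$ ($E = \left(-3\right) 6 - 4 = -18 - 4 = -22$)
$Y{\left(q \right)} = q^{\frac{3}{2}}$
$c{\left(y,b \right)} = 11 - 22 b$ ($c{\left(y,b \right)} = - 22 b + 11 = 11 - 22 b$)
$Y{\left(6 \right)} c{\left(-6,-1 \right)} + 43 = 6^{\frac{3}{2}} \left(11 - -22\right) + 43 = 6 \sqrt{6} \left(11 + 22\right) + 43 = 6 \sqrt{6} \cdot 33 + 43 = 198 \sqrt{6} + 43 = 43 + 198 \sqrt{6}$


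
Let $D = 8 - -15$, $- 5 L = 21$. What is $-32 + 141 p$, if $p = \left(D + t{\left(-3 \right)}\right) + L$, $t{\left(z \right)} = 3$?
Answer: $\frac{15209}{5} \approx 3041.8$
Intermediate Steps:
$L = - \frac{21}{5}$ ($L = \left(- \frac{1}{5}\right) 21 = - \frac{21}{5} \approx -4.2$)
$D = 23$ ($D = 8 + 15 = 23$)
$p = \frac{109}{5}$ ($p = \left(23 + 3\right) - \frac{21}{5} = 26 - \frac{21}{5} = \frac{109}{5} \approx 21.8$)
$-32 + 141 p = -32 + 141 \cdot \frac{109}{5} = -32 + \frac{15369}{5} = \frac{15209}{5}$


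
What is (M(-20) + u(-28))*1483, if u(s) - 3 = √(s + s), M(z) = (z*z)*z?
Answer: -11859551 + 2966*I*√14 ≈ -1.186e+7 + 11098.0*I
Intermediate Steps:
M(z) = z³ (M(z) = z²*z = z³)
u(s) = 3 + √2*√s (u(s) = 3 + √(s + s) = 3 + √(2*s) = 3 + √2*√s)
(M(-20) + u(-28))*1483 = ((-20)³ + (3 + √2*√(-28)))*1483 = (-8000 + (3 + √2*(2*I*√7)))*1483 = (-8000 + (3 + 2*I*√14))*1483 = (-7997 + 2*I*√14)*1483 = -11859551 + 2966*I*√14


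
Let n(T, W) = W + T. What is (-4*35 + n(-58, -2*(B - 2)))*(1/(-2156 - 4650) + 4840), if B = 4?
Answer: -3327044939/3403 ≈ -9.7768e+5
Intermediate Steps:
n(T, W) = T + W
(-4*35 + n(-58, -2*(B - 2)))*(1/(-2156 - 4650) + 4840) = (-4*35 + (-58 - 2*(4 - 2)))*(1/(-2156 - 4650) + 4840) = (-140 + (-58 - 2*2))*(1/(-6806) + 4840) = (-140 + (-58 - 4))*(-1/6806 + 4840) = (-140 - 62)*(32941039/6806) = -202*32941039/6806 = -3327044939/3403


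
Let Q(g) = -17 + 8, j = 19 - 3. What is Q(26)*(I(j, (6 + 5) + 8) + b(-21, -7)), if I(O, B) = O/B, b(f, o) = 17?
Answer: -3051/19 ≈ -160.58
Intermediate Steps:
j = 16
Q(g) = -9
Q(26)*(I(j, (6 + 5) + 8) + b(-21, -7)) = -9*(16/((6 + 5) + 8) + 17) = -9*(16/(11 + 8) + 17) = -9*(16/19 + 17) = -9*339/19 = -3051/19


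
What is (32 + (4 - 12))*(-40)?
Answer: -960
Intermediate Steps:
(32 + (4 - 12))*(-40) = (32 - 8)*(-40) = 24*(-40) = -960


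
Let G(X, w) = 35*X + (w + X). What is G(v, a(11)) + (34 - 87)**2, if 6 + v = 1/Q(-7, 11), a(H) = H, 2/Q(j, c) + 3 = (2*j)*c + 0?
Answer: -222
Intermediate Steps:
Q(j, c) = 2/(-3 + 2*c*j) (Q(j, c) = 2/(-3 + ((2*j)*c + 0)) = 2/(-3 + (2*c*j + 0)) = 2/(-3 + 2*c*j))
v = -169/2 (v = -6 + 1/(2/(-3 + 2*11*(-7))) = -6 + 1/(2/(-3 - 154)) = -6 + 1/(2/(-157)) = -6 + 1/(2*(-1/157)) = -6 + 1/(-2/157) = -6 - 157/2 = -169/2 ≈ -84.500)
G(X, w) = w + 36*X (G(X, w) = 35*X + (X + w) = w + 36*X)
G(v, a(11)) + (34 - 87)**2 = (11 + 36*(-169/2)) + (34 - 87)**2 = (11 - 3042) + (-53)**2 = -3031 + 2809 = -222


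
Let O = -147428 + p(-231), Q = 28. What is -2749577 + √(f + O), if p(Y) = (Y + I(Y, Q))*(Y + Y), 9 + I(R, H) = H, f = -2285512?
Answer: -2749577 + 6*I*√64861 ≈ -2.7496e+6 + 1528.1*I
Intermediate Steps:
I(R, H) = -9 + H
p(Y) = 2*Y*(19 + Y) (p(Y) = (Y + (-9 + 28))*(Y + Y) = (Y + 19)*(2*Y) = (19 + Y)*(2*Y) = 2*Y*(19 + Y))
O = -49484 (O = -147428 + 2*(-231)*(19 - 231) = -147428 + 2*(-231)*(-212) = -147428 + 97944 = -49484)
-2749577 + √(f + O) = -2749577 + √(-2285512 - 49484) = -2749577 + √(-2334996) = -2749577 + 6*I*√64861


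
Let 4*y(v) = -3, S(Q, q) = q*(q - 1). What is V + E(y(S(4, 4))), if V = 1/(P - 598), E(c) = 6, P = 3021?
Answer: 14539/2423 ≈ 6.0004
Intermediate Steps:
S(Q, q) = q*(-1 + q)
y(v) = -¾ (y(v) = (¼)*(-3) = -¾)
V = 1/2423 (V = 1/(3021 - 598) = 1/2423 ≈ 0.00041271)
V + E(y(S(4, 4))) = 1/2423 + 6 = 14539/2423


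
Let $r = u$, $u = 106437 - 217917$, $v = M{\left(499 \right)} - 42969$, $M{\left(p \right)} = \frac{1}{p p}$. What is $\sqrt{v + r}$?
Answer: $\frac{2 i \sqrt{9614488862}}{499} \approx 393.0 i$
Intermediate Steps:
$M{\left(p \right)} = \frac{1}{p^{2}}$
$v = - \frac{10699323968}{249001}$ ($v = \frac{1}{249001} - 42969 = - \frac{10699323968}{249001} \approx -42969.0$)
$u = -111480$
$r = -111480$
$\sqrt{v + r} = \sqrt{- \frac{10699323968}{249001} - 111480} = \sqrt{- \frac{38457955448}{249001}} = \frac{2 i \sqrt{9614488862}}{499}$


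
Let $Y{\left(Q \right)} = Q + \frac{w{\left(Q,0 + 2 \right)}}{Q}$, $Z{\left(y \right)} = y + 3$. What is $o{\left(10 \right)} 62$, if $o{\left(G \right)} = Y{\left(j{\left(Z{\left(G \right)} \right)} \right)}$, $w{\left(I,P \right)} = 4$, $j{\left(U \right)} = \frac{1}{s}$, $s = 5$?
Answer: $\frac{6262}{5} \approx 1252.4$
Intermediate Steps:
$Z{\left(y \right)} = 3 + y$
$j{\left(U \right)} = \frac{1}{5}$
$Y{\left(Q \right)} = Q + \frac{4}{Q}$
$o{\left(G \right)} = \frac{101}{5}$ ($o{\left(G \right)} = \frac{1}{5} + 4 \frac{1}{\frac{1}{5}} = \frac{1}{5} + 4 \cdot 5 = \frac{1}{5} + 20 = \frac{101}{5}$)
$o{\left(10 \right)} 62 = \frac{101}{5} \cdot 62 = \frac{6262}{5}$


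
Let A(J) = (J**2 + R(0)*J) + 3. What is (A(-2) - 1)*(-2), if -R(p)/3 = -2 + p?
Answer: 12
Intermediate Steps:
R(p) = 6 - 3*p (R(p) = -3*(-2 + p) = 6 - 3*p)
A(J) = 3 + J**2 + 6*J (A(J) = (J**2 + (6 - 3*0)*J) + 3 = (J**2 + (6 + 0)*J) + 3 = (J**2 + 6*J) + 3 = 3 + J**2 + 6*J)
(A(-2) - 1)*(-2) = ((3 + (-2)**2 + 6*(-2)) - 1)*(-2) = ((3 + 4 - 12) - 1)*(-2) = (-5 - 1)*(-2) = -6*(-2) = 12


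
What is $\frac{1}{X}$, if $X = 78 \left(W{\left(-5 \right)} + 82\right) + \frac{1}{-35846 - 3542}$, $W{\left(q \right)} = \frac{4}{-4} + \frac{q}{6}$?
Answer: $\frac{39388}{246293163} \approx 0.00015992$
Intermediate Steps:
$W{\left(q \right)} = -1 + \frac{q}{6}$ ($W{\left(q \right)} = 4 \left(- \frac{1}{4}\right) + q \frac{1}{6} = -1 + \frac{q}{6}$)
$X = \frac{246293163}{39388}$ ($X = 78 \left(\left(-1 + \frac{1}{6} \left(-5\right)\right) + 82\right) + \frac{1}{-35846 - 3542} = 78 \left(\left(-1 - \frac{5}{6}\right) + 82\right) + \frac{1}{-39388} = 78 \left(- \frac{11}{6} + 82\right) - \frac{1}{39388} = 78 \cdot \frac{481}{6} - \frac{1}{39388} = 6253 - \frac{1}{39388} = \frac{246293163}{39388} \approx 6253.0$)
$\frac{1}{X} = \frac{1}{\frac{246293163}{39388}} = \frac{39388}{246293163}$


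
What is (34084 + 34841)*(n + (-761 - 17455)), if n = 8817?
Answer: -647826075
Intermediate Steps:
(34084 + 34841)*(n + (-761 - 17455)) = (34084 + 34841)*(8817 + (-761 - 17455)) = 68925*(8817 - 18216) = 68925*(-9399) = -647826075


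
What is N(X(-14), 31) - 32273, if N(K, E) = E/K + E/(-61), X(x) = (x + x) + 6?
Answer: -43312939/1342 ≈ -32275.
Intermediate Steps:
X(x) = 6 + 2*x (X(x) = 2*x + 6 = 6 + 2*x)
N(K, E) = -E/61 + E/K (N(K, E) = E/K + E*(-1/61) = E/K - E/61 = -E/61 + E/K)
N(X(-14), 31) - 32273 = (-1/61*31 + 31/(6 + 2*(-14))) - 32273 = (-31/61 + 31/(6 - 28)) - 32273 = (-31/61 + 31/(-22)) - 32273 = (-31/61 + 31*(-1/22)) - 32273 = (-31/61 - 31/22) - 32273 = -2573/1342 - 32273 = -43312939/1342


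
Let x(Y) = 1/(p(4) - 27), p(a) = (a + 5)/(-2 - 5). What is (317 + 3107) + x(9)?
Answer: 677945/198 ≈ 3424.0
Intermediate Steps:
p(a) = -5/7 - a/7 (p(a) = (5 + a)/(-7) = (5 + a)*(-⅐) = -5/7 - a/7)
x(Y) = -7/198 (x(Y) = 1/((-5/7 - ⅐*4) - 27) = 1/((-5/7 - 4/7) - 27) = 1/(-9/7 - 27) = 1/(-198/7) = -7/198)
(317 + 3107) + x(9) = (317 + 3107) - 7/198 = 3424 - 7/198 = 677945/198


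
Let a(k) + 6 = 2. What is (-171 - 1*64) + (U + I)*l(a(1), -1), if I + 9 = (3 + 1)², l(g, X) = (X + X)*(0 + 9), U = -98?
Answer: 1403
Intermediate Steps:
a(k) = -4 (a(k) = -6 + 2 = -4)
l(g, X) = 18*X (l(g, X) = (2*X)*9 = 18*X)
I = 7 (I = -9 + (3 + 1)² = -9 + 4² = -9 + 16 = 7)
(-171 - 1*64) + (U + I)*l(a(1), -1) = (-171 - 1*64) + (-98 + 7)*(18*(-1)) = (-171 - 64) - 91*(-18) = -235 + 1638 = 1403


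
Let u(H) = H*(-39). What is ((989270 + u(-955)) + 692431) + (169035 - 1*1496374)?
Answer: 391607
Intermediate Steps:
u(H) = -39*H
((989270 + u(-955)) + 692431) + (169035 - 1*1496374) = ((989270 - 39*(-955)) + 692431) + (169035 - 1*1496374) = ((989270 + 37245) + 692431) + (169035 - 1496374) = (1026515 + 692431) - 1327339 = 1718946 - 1327339 = 391607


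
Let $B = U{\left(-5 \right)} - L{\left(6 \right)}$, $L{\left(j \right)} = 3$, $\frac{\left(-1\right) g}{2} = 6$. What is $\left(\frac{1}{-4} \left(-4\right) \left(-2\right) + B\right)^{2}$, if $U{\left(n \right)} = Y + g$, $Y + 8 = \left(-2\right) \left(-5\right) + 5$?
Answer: $100$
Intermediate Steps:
$g = -12$ ($g = \left(-2\right) 6 = -12$)
$Y = 7$ ($Y = -8 + \left(\left(-2\right) \left(-5\right) + 5\right) = -8 + \left(10 + 5\right) = -8 + 15 = 7$)
$U{\left(n \right)} = -5$ ($U{\left(n \right)} = 7 - 12 = -5$)
$B = -8$ ($B = -5 - 3 = -8$)
$\left(\frac{1}{-4} \left(-4\right) \left(-2\right) + B\right)^{2} = \left(\frac{1}{-4} \left(-4\right) \left(-2\right) - 8\right)^{2} = \left(\left(- \frac{1}{4}\right) \left(-4\right) \left(-2\right) - 8\right)^{2} = \left(1 \left(-2\right) - 8\right)^{2} = \left(-2 - 8\right)^{2} = \left(-10\right)^{2} = 100$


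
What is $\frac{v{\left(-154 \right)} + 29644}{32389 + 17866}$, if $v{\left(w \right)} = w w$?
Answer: $\frac{464}{437} \approx 1.0618$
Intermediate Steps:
$v{\left(w \right)} = w^{2}$
$\frac{v{\left(-154 \right)} + 29644}{32389 + 17866} = \frac{\left(-154\right)^{2} + 29644}{32389 + 17866} = \frac{23716 + 29644}{50255} = 53360 \cdot \frac{1}{50255} = \frac{464}{437}$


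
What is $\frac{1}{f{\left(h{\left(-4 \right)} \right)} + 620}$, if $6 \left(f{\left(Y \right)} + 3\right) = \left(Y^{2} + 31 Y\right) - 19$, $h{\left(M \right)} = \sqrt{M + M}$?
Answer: $\frac{22050}{13513313} - \frac{372 i \sqrt{2}}{13513313} \approx 0.0016317 - 3.8931 \cdot 10^{-5} i$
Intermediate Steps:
$h{\left(M \right)} = \sqrt{2} \sqrt{M}$ ($h{\left(M \right)} = \sqrt{2 M} = \sqrt{2} \sqrt{M}$)
$f{\left(Y \right)} = - \frac{37}{6} + \frac{Y^{2}}{6} + \frac{31 Y}{6}$ ($f{\left(Y \right)} = -3 + \frac{\left(Y^{2} + 31 Y\right) - 19}{6} = -3 + \frac{-19 + Y^{2} + 31 Y}{6} = -3 + \left(- \frac{19}{6} + \frac{Y^{2}}{6} + \frac{31 Y}{6}\right) = - \frac{37}{6} + \frac{Y^{2}}{6} + \frac{31 Y}{6}$)
$\frac{1}{f{\left(h{\left(-4 \right)} \right)} + 620} = \frac{1}{\left(- \frac{37}{6} + \frac{\left(\sqrt{2} \sqrt{-4}\right)^{2}}{6} + \frac{31 \sqrt{2} \sqrt{-4}}{6}\right) + 620} = \frac{1}{\left(- \frac{37}{6} + \frac{\left(\sqrt{2} \cdot 2 i\right)^{2}}{6} + \frac{31 \sqrt{2} \cdot 2 i}{6}\right) + 620} = \frac{1}{\left(- \frac{37}{6} + \frac{\left(2 i \sqrt{2}\right)^{2}}{6} + \frac{31 \cdot 2 i \sqrt{2}}{6}\right) + 620} = \frac{1}{\left(- \frac{37}{6} + \frac{1}{6} \left(-8\right) + \frac{31 i \sqrt{2}}{3}\right) + 620} = \frac{1}{\left(- \frac{37}{6} - \frac{4}{3} + \frac{31 i \sqrt{2}}{3}\right) + 620} = \frac{1}{\left(- \frac{15}{2} + \frac{31 i \sqrt{2}}{3}\right) + 620} = \frac{1}{\frac{1225}{2} + \frac{31 i \sqrt{2}}{3}}$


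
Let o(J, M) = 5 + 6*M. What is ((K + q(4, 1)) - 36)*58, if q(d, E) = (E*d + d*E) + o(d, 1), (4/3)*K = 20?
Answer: -116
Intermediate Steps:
K = 15 (K = (¾)*20 = 15)
q(d, E) = 11 + 2*E*d (q(d, E) = (E*d + d*E) + (5 + 6*1) = (E*d + E*d) + (5 + 6) = 2*E*d + 11 = 11 + 2*E*d)
((K + q(4, 1)) - 36)*58 = ((15 + (11 + 2*1*4)) - 36)*58 = ((15 + (11 + 8)) - 36)*58 = ((15 + 19) - 36)*58 = (34 - 36)*58 = -2*58 = -116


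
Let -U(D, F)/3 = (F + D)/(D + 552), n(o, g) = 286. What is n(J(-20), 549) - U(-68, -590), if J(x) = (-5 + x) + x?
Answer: 68225/242 ≈ 281.92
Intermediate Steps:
J(x) = -5 + 2*x
U(D, F) = -3*(D + F)/(552 + D) (U(D, F) = -3*(F + D)/(D + 552) = -3*(D + F)/(552 + D))
n(J(-20), 549) - U(-68, -590) = 286 - 3*(-1*(-68) - 1*(-590))/(552 - 68) = 286 - 3*(68 + 590)/484 = 286 - 3*658/484 = 286 - 1*987/242 = 286 - 987/242 = 68225/242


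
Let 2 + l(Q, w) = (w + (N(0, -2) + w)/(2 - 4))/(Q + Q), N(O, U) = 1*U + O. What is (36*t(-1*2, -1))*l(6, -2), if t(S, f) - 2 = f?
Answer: -72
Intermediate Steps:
N(O, U) = O + U (N(O, U) = U + O = O + U)
t(S, f) = 2 + f
l(Q, w) = -2 + (1 + w/2)/(2*Q) (l(Q, w) = -2 + (w + ((0 - 2) + w)/(2 - 4))/(Q + Q) = -2 + (w + (-2 + w)/(-2))/((2*Q)) = -2 + (w + (-2 + w)*(-1/2))*(1/(2*Q)) = -2 + (w + (1 - w/2))*(1/(2*Q)) = -2 + (1 + w/2)*(1/(2*Q)) = -2 + (1 + w/2)/(2*Q))
(36*t(-1*2, -1))*l(6, -2) = (36*(2 - 1))*((1/4)*(2 - 2 - 8*6)/6) = (36*1)*((1/4)*(1/6)*(2 - 2 - 48)) = 36*((1/4)*(1/6)*(-48)) = 36*(-2) = -72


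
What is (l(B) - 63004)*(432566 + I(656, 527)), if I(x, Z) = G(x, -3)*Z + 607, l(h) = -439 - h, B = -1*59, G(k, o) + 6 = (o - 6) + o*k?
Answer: 38782641312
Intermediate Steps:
G(k, o) = -12 + o + k*o (G(k, o) = -6 + ((o - 6) + o*k) = -6 + ((-6 + o) + k*o) = -6 + (-6 + o + k*o) = -12 + o + k*o)
B = -59
I(x, Z) = 607 + Z*(-15 - 3*x) (I(x, Z) = (-12 - 3 + x*(-3))*Z + 607 = (-12 - 3 - 3*x)*Z + 607 = (-15 - 3*x)*Z + 607 = Z*(-15 - 3*x) + 607 = 607 + Z*(-15 - 3*x))
(l(B) - 63004)*(432566 + I(656, 527)) = ((-439 - 1*(-59)) - 63004)*(432566 + (607 - 3*527*(5 + 656))) = ((-439 + 59) - 63004)*(432566 + (607 - 3*527*661)) = (-380 - 63004)*(432566 + (607 - 1045041)) = -63384*(432566 - 1044434) = -63384*(-611868) = 38782641312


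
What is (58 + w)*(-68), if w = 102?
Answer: -10880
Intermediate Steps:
(58 + w)*(-68) = (58 + 102)*(-68) = 160*(-68) = -10880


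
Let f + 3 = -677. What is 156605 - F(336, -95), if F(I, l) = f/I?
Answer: 6577495/42 ≈ 1.5661e+5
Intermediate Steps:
f = -680 (f = -3 - 677 = -680)
F(I, l) = -680/I
156605 - F(336, -95) = 156605 - (-680)/336 = 156605 - 1*(-85/42) = 156605 + 85/42 = 6577495/42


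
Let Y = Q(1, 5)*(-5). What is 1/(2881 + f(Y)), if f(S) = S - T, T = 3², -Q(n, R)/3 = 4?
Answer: 1/2932 ≈ 0.00034106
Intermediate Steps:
Q(n, R) = -12 (Q(n, R) = -3*4 = -12)
T = 9
Y = 60 (Y = -12*(-5) = 60)
f(S) = -9 + S (f(S) = S - 1*9 = S - 9 = -9 + S)
1/(2881 + f(Y)) = 1/(2881 + (-9 + 60)) = 1/(2881 + 51) = 1/2932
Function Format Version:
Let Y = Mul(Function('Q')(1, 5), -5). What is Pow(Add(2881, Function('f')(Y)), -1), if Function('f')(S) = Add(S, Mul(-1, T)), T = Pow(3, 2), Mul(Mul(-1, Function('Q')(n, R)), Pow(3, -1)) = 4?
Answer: Rational(1, 2932) ≈ 0.00034106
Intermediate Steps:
Function('Q')(n, R) = -12 (Function('Q')(n, R) = Mul(-3, 4) = -12)
T = 9
Y = 60 (Y = Mul(-12, -5) = 60)
Function('f')(S) = Add(-9, S) (Function('f')(S) = Add(S, Mul(-1, 9)) = Add(S, -9) = Add(-9, S))
Pow(Add(2881, Function('f')(Y)), -1) = Pow(Add(2881, Add(-9, 60)), -1) = Pow(Add(2881, 51), -1) = Pow(2932, -1) = Rational(1, 2932)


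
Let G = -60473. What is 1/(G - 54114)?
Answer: -1/114587 ≈ -8.7270e-6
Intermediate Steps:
1/(G - 54114) = 1/(-60473 - 54114) = 1/(-114587) = -1/114587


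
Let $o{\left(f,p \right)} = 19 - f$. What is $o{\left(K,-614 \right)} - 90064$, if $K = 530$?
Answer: $-90575$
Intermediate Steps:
$o{\left(K,-614 \right)} - 90064 = \left(19 - 530\right) - 90064 = -511 - 90064 = -90575$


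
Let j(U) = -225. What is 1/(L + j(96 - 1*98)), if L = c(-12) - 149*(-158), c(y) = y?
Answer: 1/23305 ≈ 4.2909e-5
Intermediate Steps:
L = 23530 (L = -12 - 149*(-158) = -12 + 23542 = 23530)
1/(L + j(96 - 1*98)) = 1/(23530 - 225) = 1/23305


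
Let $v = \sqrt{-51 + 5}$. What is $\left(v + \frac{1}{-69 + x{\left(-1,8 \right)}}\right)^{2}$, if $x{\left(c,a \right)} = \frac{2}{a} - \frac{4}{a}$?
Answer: $\frac{\left(4 - 277 i \sqrt{46}\right)^{2}}{76729} \approx -46.0 - 0.19588 i$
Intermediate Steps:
$x{\left(c,a \right)} = - \frac{2}{a}$
$v = i \sqrt{46}$ ($v = \sqrt{-46} = i \sqrt{46} \approx 6.7823 i$)
$\left(v + \frac{1}{-69 + x{\left(-1,8 \right)}}\right)^{2} = \left(i \sqrt{46} + \frac{1}{-69 - \frac{2}{8}}\right)^{2} = \left(i \sqrt{46} + \frac{1}{-69 - \frac{1}{4}}\right)^{2} = \left(i \sqrt{46} + \frac{1}{- \frac{277}{4}}\right)^{2} = \left(i \sqrt{46} - \frac{4}{277}\right)^{2} = \left(- \frac{4}{277} + i \sqrt{46}\right)^{2}$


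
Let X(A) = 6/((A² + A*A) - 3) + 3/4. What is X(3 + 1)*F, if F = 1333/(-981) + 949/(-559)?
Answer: -1192621/407769 ≈ -2.9247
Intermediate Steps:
F = -128932/42183 (F = 1333*(-1/981) + 949*(-1/559) = -1333/981 - 73/43 = -128932/42183 ≈ -3.0565)
X(A) = ¾ + 6/(-3 + 2*A²) (X(A) = 6/((A² + A²) - 3) + 3*(¼) = 6/(2*A² - 3) + ¾ = 6/(-3 + 2*A²) + ¾ = ¾ + 6/(-3 + 2*A²))
X(3 + 1)*F = (3*(5 + 2*(3 + 1)²)/(4*(-3 + 2*(3 + 1)²)))*(-128932/42183) = (3*(5 + 2*4²)/(4*(-3 + 2*4²)))*(-128932/42183) = (3*(5 + 2*16)/(4*(-3 + 2*16)))*(-128932/42183) = (3*(5 + 32)/(4*(-3 + 32)))*(-128932/42183) = ((¾)*37/29)*(-128932/42183) = ((¾)*(1/29)*37)*(-128932/42183) = (111/116)*(-128932/42183) = -1192621/407769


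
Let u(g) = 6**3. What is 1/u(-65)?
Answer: 1/216 ≈ 0.0046296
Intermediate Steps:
u(g) = 216
1/u(-65) = 1/216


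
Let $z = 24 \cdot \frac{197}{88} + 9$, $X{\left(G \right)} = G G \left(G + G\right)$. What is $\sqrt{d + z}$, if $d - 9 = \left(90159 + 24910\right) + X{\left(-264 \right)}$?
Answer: $\frac{2 i \sqrt{1109701505}}{11} \approx 6056.8 i$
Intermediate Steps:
$X{\left(G \right)} = 2 G^{3}$ ($X{\left(G \right)} = G^{2} \cdot 2 G = 2 G^{3}$)
$d = -36684410$ ($d = 9 + \left(\left(90159 + 24910\right) + 2 \left(-264\right)^{3}\right) = 9 + \left(115069 + 2 \left(-18399744\right)\right) = 9 + \left(115069 - 36799488\right) = 9 - 36684419 = -36684410$)
$z = \frac{690}{11}$ ($z = 24 \cdot 197 \cdot \frac{1}{88} + 9 = 24 \cdot \frac{197}{88} + 9 = \frac{591}{11} + 9 = \frac{690}{11} \approx 62.727$)
$\sqrt{d + z} = \sqrt{-36684410 + \frac{690}{11}} = \sqrt{- \frac{403527820}{11}} = \frac{2 i \sqrt{1109701505}}{11}$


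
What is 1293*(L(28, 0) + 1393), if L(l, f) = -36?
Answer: 1754601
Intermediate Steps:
1293*(L(28, 0) + 1393) = 1293*(-36 + 1393) = 1293*1357 = 1754601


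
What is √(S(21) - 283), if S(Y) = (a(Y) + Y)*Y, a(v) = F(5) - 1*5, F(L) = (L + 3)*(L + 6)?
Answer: √1901 ≈ 43.600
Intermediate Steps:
F(L) = (3 + L)*(6 + L)
a(v) = 83 (a(v) = (18 + 5² + 9*5) - 1*5 = (18 + 25 + 45) - 5 = 88 - 5 = 83)
S(Y) = Y*(83 + Y) (S(Y) = (83 + Y)*Y = Y*(83 + Y))
√(S(21) - 283) = √(21*(83 + 21) - 283) = √(21*104 - 283) = √(2184 - 283) = √1901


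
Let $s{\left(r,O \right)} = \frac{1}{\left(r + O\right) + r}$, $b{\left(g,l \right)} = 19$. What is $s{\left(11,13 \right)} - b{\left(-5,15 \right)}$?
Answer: $- \frac{664}{35} \approx -18.971$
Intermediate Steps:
$s{\left(r,O \right)} = \frac{1}{O + 2 r}$ ($s{\left(r,O \right)} = \frac{1}{\left(O + r\right) + r} = \frac{1}{O + 2 r}$)
$s{\left(11,13 \right)} - b{\left(-5,15 \right)} = \frac{1}{13 + 2 \cdot 11} - 19 = \frac{1}{13 + 22} - 19 = \frac{1}{35} - 19 = - \frac{664}{35}$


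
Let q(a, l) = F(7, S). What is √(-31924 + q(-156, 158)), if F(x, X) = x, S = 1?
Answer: I*√31917 ≈ 178.65*I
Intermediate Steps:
q(a, l) = 7
√(-31924 + q(-156, 158)) = √(-31924 + 7) = √(-31917) = I*√31917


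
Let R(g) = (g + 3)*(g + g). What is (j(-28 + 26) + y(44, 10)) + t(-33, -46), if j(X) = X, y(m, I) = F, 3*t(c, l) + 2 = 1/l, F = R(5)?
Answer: 3557/46 ≈ 77.326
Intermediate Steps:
R(g) = 2*g*(3 + g) (R(g) = (3 + g)*(2*g) = 2*g*(3 + g))
F = 80 (F = 2*5*(3 + 5) = 2*5*8 = 80)
t(c, l) = -⅔ + 1/(3*l)
y(m, I) = 80
(j(-28 + 26) + y(44, 10)) + t(-33, -46) = ((-28 + 26) + 80) + (⅓)*(1 - 2*(-46))/(-46) = (-2 + 80) + (⅓)*(-1/46)*(1 + 92) = 78 + (⅓)*(-1/46)*93 = 78 - 31/46 = 3557/46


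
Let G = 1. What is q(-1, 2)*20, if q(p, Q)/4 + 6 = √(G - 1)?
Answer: -480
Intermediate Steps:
q(p, Q) = -24 (q(p, Q) = -24 + 4*√(1 - 1) = -24 + 4*√0 = -24 + 4*0 = -24 + 0 = -24)
q(-1, 2)*20 = -24*20 = -480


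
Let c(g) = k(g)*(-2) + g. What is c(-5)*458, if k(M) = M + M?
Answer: 6870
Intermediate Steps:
k(M) = 2*M
c(g) = -3*g (c(g) = (2*g)*(-2) + g = -4*g + g = -3*g)
c(-5)*458 = -3*(-5)*458 = 15*458 = 6870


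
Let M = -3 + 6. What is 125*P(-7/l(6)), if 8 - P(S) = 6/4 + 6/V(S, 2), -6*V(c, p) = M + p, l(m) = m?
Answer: 3425/2 ≈ 1712.5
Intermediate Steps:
M = 3
V(c, p) = -1/2 - p/6 (V(c, p) = -(3 + p)/6 = -1/2 - p/6)
P(S) = 137/10 (P(S) = 8 - (6/4 + 6/(-1/2 - 1/6*2)) = 8 - (6*(1/4) + 6/(-1/2 - 1/3)) = 8 - (3/2 + 6/(-5/6)) = 8 - (3/2 + 6*(-6/5)) = 8 - (3/2 - 36/5) = 8 - 1*(-57/10) = 8 + 57/10 = 137/10)
125*P(-7/l(6)) = 125*(137/10) = 3425/2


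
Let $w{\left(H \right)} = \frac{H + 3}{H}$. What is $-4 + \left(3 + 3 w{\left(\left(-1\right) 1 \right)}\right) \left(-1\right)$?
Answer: $-1$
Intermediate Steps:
$w{\left(H \right)} = \frac{3 + H}{H}$
$-4 + \left(3 + 3 w{\left(\left(-1\right) 1 \right)}\right) \left(-1\right) = -4 + \left(3 + 3 \frac{3 - 1}{\left(-1\right) 1}\right) \left(-1\right) = -4 + \left(3 + 3 \frac{3 - 1}{-1}\right) \left(-1\right) = -4 + \left(3 + 3 \left(\left(-1\right) 2\right)\right) \left(-1\right) = -4 + \left(3 + 3 \left(-2\right)\right) \left(-1\right) = -4 + \left(3 - 6\right) \left(-1\right) = -4 - -3 = -4 + 3 = -1$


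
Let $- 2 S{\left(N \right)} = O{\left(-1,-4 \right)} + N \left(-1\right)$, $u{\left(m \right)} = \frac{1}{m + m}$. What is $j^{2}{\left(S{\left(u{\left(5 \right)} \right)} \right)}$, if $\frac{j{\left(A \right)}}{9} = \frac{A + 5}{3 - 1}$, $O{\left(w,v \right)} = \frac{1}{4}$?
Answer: $\frac{3143529}{6400} \approx 491.18$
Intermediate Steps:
$O{\left(w,v \right)} = \frac{1}{4}$
$u{\left(m \right)} = \frac{1}{2 m}$
$S{\left(N \right)} = - \frac{1}{8} + \frac{N}{2}$ ($S{\left(N \right)} = - \frac{\frac{1}{4} + N \left(-1\right)}{2} = - \frac{\frac{1}{4} - N}{2} = - \frac{1}{8} + \frac{N}{2}$)
$j{\left(A \right)} = \frac{45}{2} + \frac{9 A}{2}$ ($j{\left(A \right)} = 9 \frac{A + 5}{3 - 1} = 9 \frac{5 + A}{2} = 9 \left(5 + A\right) \frac{1}{2} = 9 \left(\frac{5}{2} + \frac{A}{2}\right) = \frac{45}{2} + \frac{9 A}{2}$)
$j^{2}{\left(S{\left(u{\left(5 \right)} \right)} \right)} = \left(\frac{45}{2} + \frac{9 \left(- \frac{1}{8} + \frac{\frac{1}{2} \cdot \frac{1}{5}}{2}\right)}{2}\right)^{2} = \left(\frac{45}{2} + \frac{9 \left(- \frac{1}{8} + \frac{1}{2} \cdot \frac{1}{10}\right)}{2}\right)^{2} = \left(\frac{45}{2} + \frac{9 \left(- \frac{1}{8} + \frac{1}{20}\right)}{2}\right)^{2} = \left(\frac{45}{2} + \frac{9}{2} \left(- \frac{3}{40}\right)\right)^{2} = \left(\frac{45}{2} - \frac{27}{80}\right)^{2} = \left(\frac{1773}{80}\right)^{2} = \frac{3143529}{6400}$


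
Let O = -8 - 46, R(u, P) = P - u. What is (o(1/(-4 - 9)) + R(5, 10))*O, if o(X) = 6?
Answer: -594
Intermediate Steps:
O = -54
(o(1/(-4 - 9)) + R(5, 10))*O = (6 + (10 - 1*5))*(-54) = (6 + (10 - 5))*(-54) = (6 + 5)*(-54) = 11*(-54) = -594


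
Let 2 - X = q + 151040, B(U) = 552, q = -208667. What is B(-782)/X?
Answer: 552/57629 ≈ 0.0095785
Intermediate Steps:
X = 57629 (X = 2 - (-208667 + 151040) = 2 - 1*(-57627) = 2 + 57627 = 57629)
B(-782)/X = 552/57629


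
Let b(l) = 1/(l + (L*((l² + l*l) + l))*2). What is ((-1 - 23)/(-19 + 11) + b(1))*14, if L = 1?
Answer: 44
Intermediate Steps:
b(l) = 1/(3*l + 4*l²) (b(l) = 1/(l + (1*((l² + l*l) + l))*2) = 1/(l + (1*((l² + l²) + l))*2) = 1/(l + (1*(2*l² + l))*2) = 1/(l + (1*(l + 2*l²))*2) = 1/(l + (l + 2*l²)*2) = 1/(l + (2*l + 4*l²)) = 1/(3*l + 4*l²))
((-1 - 23)/(-19 + 11) + b(1))*14 = ((-1 - 23)/(-19 + 11) + 1/(1*(3 + 4*1)))*14 = (-24/(-8) + 1/(3 + 4))*14 = (-24*(-⅛) + 1/7)*14 = (3 + 1*(⅐))*14 = (3 + ⅐)*14 = (22/7)*14 = 44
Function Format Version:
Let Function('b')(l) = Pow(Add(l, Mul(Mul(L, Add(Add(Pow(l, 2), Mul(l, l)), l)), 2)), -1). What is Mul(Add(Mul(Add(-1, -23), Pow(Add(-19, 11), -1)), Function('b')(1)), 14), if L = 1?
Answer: 44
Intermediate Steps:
Function('b')(l) = Pow(Add(Mul(3, l), Mul(4, Pow(l, 2))), -1) (Function('b')(l) = Pow(Add(l, Mul(Mul(1, Add(Add(Pow(l, 2), Mul(l, l)), l)), 2)), -1) = Pow(Add(l, Mul(Mul(1, Add(Add(Pow(l, 2), Pow(l, 2)), l)), 2)), -1) = Pow(Add(l, Mul(Mul(1, Add(Mul(2, Pow(l, 2)), l)), 2)), -1) = Pow(Add(l, Mul(Mul(1, Add(l, Mul(2, Pow(l, 2)))), 2)), -1) = Pow(Add(l, Mul(Add(l, Mul(2, Pow(l, 2))), 2)), -1) = Pow(Add(l, Add(Mul(2, l), Mul(4, Pow(l, 2)))), -1) = Pow(Add(Mul(3, l), Mul(4, Pow(l, 2))), -1))
Mul(Add(Mul(Add(-1, -23), Pow(Add(-19, 11), -1)), Function('b')(1)), 14) = Mul(Add(Mul(Add(-1, -23), Pow(Add(-19, 11), -1)), Mul(Pow(1, -1), Pow(Add(3, Mul(4, 1)), -1))), 14) = Mul(Add(Mul(-24, Pow(-8, -1)), Mul(1, Pow(Add(3, 4), -1))), 14) = Mul(Add(Mul(-24, Rational(-1, 8)), Mul(1, Pow(7, -1))), 14) = Mul(Add(3, Mul(1, Rational(1, 7))), 14) = Mul(Add(3, Rational(1, 7)), 14) = Mul(Rational(22, 7), 14) = 44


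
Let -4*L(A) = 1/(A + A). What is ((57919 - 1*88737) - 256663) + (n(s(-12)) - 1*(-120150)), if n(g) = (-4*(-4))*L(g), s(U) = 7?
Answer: -1171319/7 ≈ -1.6733e+5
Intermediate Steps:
L(A) = -1/(8*A) (L(A) = -1/(4*(A + A)) = -1/(2*A)/4 = -1/(8*A))
n(g) = -2/g (n(g) = (-4*(-4))*(-1/(8*g)) = 16*(-1/(8*g)) = -2/g)
((57919 - 1*88737) - 256663) + (n(s(-12)) - 1*(-120150)) = ((57919 - 1*88737) - 256663) + (-2/7 - 1*(-120150)) = ((57919 - 88737) - 256663) + (-2*1/7 + 120150) = (-30818 - 256663) + (-2/7 + 120150) = -287481 + 841048/7 = -1171319/7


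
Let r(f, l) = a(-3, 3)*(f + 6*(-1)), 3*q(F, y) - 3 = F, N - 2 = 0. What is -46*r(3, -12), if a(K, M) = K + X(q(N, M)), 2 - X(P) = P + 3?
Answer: -782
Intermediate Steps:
N = 2 (N = 2 + 0 = 2)
q(F, y) = 1 + F/3
X(P) = -1 - P (X(P) = 2 - (P + 3) = 2 - (3 + P) = 2 + (-3 - P) = -1 - P)
a(K, M) = -8/3 + K (a(K, M) = K + (-1 - (1 + (1/3)*2)) = K + (-1 - (1 + 2/3)) = K + (-1 - 1*5/3) = K + (-1 - 5/3) = K - 8/3 = -8/3 + K)
r(f, l) = 34 - 17*f/3 (r(f, l) = (-8/3 - 3)*(f + 6*(-1)) = -17*(f - 6)/3 = -17*(-6 + f)/3 = 34 - 17*f/3)
-46*r(3, -12) = -46*(34 - 17/3*3) = -46*(34 - 17) = -46*17 = -782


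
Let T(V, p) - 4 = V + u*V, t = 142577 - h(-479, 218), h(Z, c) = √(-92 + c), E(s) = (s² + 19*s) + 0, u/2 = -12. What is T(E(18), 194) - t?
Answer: -157891 + 3*√14 ≈ -1.5788e+5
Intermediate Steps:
u = -24 (u = 2*(-12) = -24)
E(s) = s² + 19*s
t = 142577 - 3*√14 (t = 142577 - √(-92 + 218) = 142577 - √126 = 142577 - 3*√14 ≈ 1.4257e+5)
T(V, p) = 4 - 23*V (T(V, p) = 4 + (V - 24*V) = 4 - 23*V)
T(E(18), 194) - t = (4 - 414*(19 + 18)) - (142577 - 3*√14) = (4 - 414*37) + (-142577 + 3*√14) = (4 - 23*666) + (-142577 + 3*√14) = (4 - 15318) + (-142577 + 3*√14) = -15314 + (-142577 + 3*√14) = -157891 + 3*√14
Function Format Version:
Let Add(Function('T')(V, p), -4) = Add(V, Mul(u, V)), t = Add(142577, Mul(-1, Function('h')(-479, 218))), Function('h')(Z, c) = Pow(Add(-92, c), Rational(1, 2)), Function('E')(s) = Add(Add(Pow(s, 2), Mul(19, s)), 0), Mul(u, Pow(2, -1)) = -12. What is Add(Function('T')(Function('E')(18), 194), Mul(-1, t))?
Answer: Add(-157891, Mul(3, Pow(14, Rational(1, 2)))) ≈ -1.5788e+5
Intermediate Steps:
u = -24 (u = Mul(2, -12) = -24)
Function('E')(s) = Add(Pow(s, 2), Mul(19, s))
t = Add(142577, Mul(-3, Pow(14, Rational(1, 2)))) (t = Add(142577, Mul(-1, Pow(Add(-92, 218), Rational(1, 2)))) = Add(142577, Mul(-1, Pow(126, Rational(1, 2)))) = Add(142577, Mul(-1, Mul(3, Pow(14, Rational(1, 2))))) = Add(142577, Mul(-3, Pow(14, Rational(1, 2)))) ≈ 1.4257e+5)
Function('T')(V, p) = Add(4, Mul(-23, V)) (Function('T')(V, p) = Add(4, Add(V, Mul(-24, V))) = Add(4, Mul(-23, V)))
Add(Function('T')(Function('E')(18), 194), Mul(-1, t)) = Add(Add(4, Mul(-23, Mul(18, Add(19, 18)))), Mul(-1, Add(142577, Mul(-3, Pow(14, Rational(1, 2)))))) = Add(Add(4, Mul(-23, Mul(18, 37))), Add(-142577, Mul(3, Pow(14, Rational(1, 2))))) = Add(Add(4, Mul(-23, 666)), Add(-142577, Mul(3, Pow(14, Rational(1, 2))))) = Add(Add(4, -15318), Add(-142577, Mul(3, Pow(14, Rational(1, 2))))) = Add(-15314, Add(-142577, Mul(3, Pow(14, Rational(1, 2))))) = Add(-157891, Mul(3, Pow(14, Rational(1, 2))))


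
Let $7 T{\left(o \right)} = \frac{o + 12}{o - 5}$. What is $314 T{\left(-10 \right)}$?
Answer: $- \frac{628}{105} \approx -5.9809$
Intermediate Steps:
$T{\left(o \right)} = \frac{12 + o}{7 \left(-5 + o\right)}$ ($T{\left(o \right)} = \frac{\left(o + 12\right) \frac{1}{o - 5}}{7} = \frac{\left(12 + o\right) \frac{1}{-5 + o}}{7} = \frac{\frac{1}{-5 + o} \left(12 + o\right)}{7} = \frac{12 + o}{7 \left(-5 + o\right)}$)
$314 T{\left(-10 \right)} = 314 \frac{12 - 10}{7 \left(-5 - 10\right)} = 314 \cdot \frac{1}{7} \frac{1}{-15} \cdot 2 = 314 \cdot \frac{1}{7} \left(- \frac{1}{15}\right) 2 = 314 \left(- \frac{2}{105}\right) = - \frac{628}{105}$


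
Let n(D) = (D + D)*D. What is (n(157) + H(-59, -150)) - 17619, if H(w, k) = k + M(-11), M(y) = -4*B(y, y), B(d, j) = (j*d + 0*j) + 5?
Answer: 31025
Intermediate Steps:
B(d, j) = 5 + d*j (B(d, j) = (d*j + 0) + 5 = d*j + 5 = 5 + d*j)
n(D) = 2*D**2 (n(D) = (2*D)*D = 2*D**2)
M(y) = -20 - 4*y**2 (M(y) = -4*(5 + y*y) = -4*(5 + y**2) = -20 - 4*y**2)
H(w, k) = -504 + k (H(w, k) = k + (-20 - 4*(-11)**2) = k + (-20 - 4*121) = k + (-20 - 484) = k - 504 = -504 + k)
(n(157) + H(-59, -150)) - 17619 = (2*157**2 + (-504 - 150)) - 17619 = (2*24649 - 654) - 17619 = (49298 - 654) - 17619 = 48644 - 17619 = 31025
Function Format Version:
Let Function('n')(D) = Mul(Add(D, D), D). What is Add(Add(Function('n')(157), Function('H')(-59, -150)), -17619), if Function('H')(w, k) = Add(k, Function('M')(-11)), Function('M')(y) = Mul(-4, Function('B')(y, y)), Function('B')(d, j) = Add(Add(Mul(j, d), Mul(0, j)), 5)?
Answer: 31025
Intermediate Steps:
Function('B')(d, j) = Add(5, Mul(d, j)) (Function('B')(d, j) = Add(Add(Mul(d, j), 0), 5) = Add(Mul(d, j), 5) = Add(5, Mul(d, j)))
Function('n')(D) = Mul(2, Pow(D, 2)) (Function('n')(D) = Mul(Mul(2, D), D) = Mul(2, Pow(D, 2)))
Function('M')(y) = Add(-20, Mul(-4, Pow(y, 2))) (Function('M')(y) = Mul(-4, Add(5, Mul(y, y))) = Mul(-4, Add(5, Pow(y, 2))) = Add(-20, Mul(-4, Pow(y, 2))))
Function('H')(w, k) = Add(-504, k) (Function('H')(w, k) = Add(k, Add(-20, Mul(-4, Pow(-11, 2)))) = Add(k, Add(-20, Mul(-4, 121))) = Add(k, Add(-20, -484)) = Add(k, -504) = Add(-504, k))
Add(Add(Function('n')(157), Function('H')(-59, -150)), -17619) = Add(Add(Mul(2, Pow(157, 2)), Add(-504, -150)), -17619) = Add(Add(Mul(2, 24649), -654), -17619) = Add(Add(49298, -654), -17619) = Add(48644, -17619) = 31025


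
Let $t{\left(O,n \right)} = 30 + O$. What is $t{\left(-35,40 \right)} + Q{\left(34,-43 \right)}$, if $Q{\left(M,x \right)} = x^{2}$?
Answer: $1844$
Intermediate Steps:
$t{\left(-35,40 \right)} + Q{\left(34,-43 \right)} = \left(30 - 35\right) + \left(-43\right)^{2} = -5 + 1849 = 1844$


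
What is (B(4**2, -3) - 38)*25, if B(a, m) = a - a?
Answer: -950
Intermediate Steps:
B(a, m) = 0
(B(4**2, -3) - 38)*25 = (0 - 38)*25 = -38*25 = -950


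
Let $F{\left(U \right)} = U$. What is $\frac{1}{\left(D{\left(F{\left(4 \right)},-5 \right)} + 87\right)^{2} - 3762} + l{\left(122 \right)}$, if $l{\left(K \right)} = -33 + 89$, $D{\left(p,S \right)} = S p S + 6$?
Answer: $\frac{1875273}{33487} \approx 56.0$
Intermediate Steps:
$D{\left(p,S \right)} = 6 + p S^{2}$ ($D{\left(p,S \right)} = p S^{2} + 6 = 6 + p S^{2}$)
$l{\left(K \right)} = 56$
$\frac{1}{\left(D{\left(F{\left(4 \right)},-5 \right)} + 87\right)^{2} - 3762} + l{\left(122 \right)} = \frac{1}{\left(\left(6 + 4 \left(-5\right)^{2}\right) + 87\right)^{2} - 3762} + 56 = \frac{1}{\left(\left(6 + 4 \cdot 25\right) + 87\right)^{2} - 3762} + 56 = \frac{1}{\left(\left(6 + 100\right) + 87\right)^{2} - 3762} + 56 = \frac{1}{\left(106 + 87\right)^{2} - 3762} + 56 = \frac{1}{193^{2} - 3762} + 56 = \frac{1}{37249 - 3762} + 56 = \frac{1}{33487} + 56 = \frac{1875273}{33487}$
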